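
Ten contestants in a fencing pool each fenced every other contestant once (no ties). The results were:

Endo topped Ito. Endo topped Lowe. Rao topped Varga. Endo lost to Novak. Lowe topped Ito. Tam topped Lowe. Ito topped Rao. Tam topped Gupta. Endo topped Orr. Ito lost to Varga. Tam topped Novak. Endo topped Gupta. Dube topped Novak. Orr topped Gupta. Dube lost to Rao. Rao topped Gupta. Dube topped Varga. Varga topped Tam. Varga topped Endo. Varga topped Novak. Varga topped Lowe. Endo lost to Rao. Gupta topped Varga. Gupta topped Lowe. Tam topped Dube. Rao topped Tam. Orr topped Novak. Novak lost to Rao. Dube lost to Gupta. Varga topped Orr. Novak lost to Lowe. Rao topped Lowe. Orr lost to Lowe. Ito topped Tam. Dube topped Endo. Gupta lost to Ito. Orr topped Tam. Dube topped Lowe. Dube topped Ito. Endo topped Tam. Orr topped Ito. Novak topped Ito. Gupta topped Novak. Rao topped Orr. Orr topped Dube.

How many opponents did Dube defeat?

5

Dube's results: beat Lowe, Endo, Novak, Ito, Varga; lost to Rao, Orr, Tam, Gupta.
That is 5 wins.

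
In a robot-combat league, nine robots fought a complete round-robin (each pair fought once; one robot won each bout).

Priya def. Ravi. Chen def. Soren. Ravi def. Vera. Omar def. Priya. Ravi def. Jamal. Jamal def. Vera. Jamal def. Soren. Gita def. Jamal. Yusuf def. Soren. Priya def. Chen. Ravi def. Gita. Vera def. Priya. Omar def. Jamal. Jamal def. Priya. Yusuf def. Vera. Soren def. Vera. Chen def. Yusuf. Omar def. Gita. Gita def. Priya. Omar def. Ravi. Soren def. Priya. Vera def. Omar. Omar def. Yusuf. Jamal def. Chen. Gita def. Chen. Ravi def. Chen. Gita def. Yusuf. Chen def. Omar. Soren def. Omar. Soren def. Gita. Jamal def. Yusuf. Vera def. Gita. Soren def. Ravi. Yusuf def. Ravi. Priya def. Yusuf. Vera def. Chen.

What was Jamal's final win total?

5

Jamal's results: beat Chen, Vera, Priya, Soren, Yusuf; lost to Gita, Ravi, Omar.
That is 5 wins.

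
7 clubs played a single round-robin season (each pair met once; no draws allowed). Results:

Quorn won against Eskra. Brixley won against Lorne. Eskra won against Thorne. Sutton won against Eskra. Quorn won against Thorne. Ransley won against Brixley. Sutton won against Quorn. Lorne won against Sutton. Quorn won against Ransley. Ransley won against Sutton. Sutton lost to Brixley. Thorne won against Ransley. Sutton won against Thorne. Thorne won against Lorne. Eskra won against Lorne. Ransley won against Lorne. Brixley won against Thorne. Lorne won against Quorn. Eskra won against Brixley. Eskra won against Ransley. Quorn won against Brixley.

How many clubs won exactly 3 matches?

3

Win totals: Ransley 3, Lorne 2, Quorn 4, Brixley 3, Sutton 3, Eskra 4, Thorne 2.
Exactly 3: Ransley, Brixley, Sutton — 3 clubs.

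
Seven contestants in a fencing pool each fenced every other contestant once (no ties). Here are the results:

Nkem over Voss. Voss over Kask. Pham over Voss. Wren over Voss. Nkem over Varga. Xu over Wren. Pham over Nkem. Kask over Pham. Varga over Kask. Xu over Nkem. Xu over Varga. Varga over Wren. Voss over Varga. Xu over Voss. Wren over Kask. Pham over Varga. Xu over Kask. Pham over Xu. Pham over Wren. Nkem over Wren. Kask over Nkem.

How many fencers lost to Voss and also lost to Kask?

Voss beat: Kask, Varga.
Kask beat: Pham, Nkem.
No one was beaten by both.

0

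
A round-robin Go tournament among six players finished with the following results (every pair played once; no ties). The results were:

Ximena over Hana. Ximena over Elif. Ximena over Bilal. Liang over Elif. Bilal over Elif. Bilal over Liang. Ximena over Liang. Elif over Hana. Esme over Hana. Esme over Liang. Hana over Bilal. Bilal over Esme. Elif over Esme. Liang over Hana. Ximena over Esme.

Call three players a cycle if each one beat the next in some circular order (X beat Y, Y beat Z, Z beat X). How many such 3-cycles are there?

4

Of the C(6,3) = 20 triples, the cyclic ones are: {Hana, Esme, Bilal}; {Hana, Bilal, Liang}; {Hana, Bilal, Elif}; {Esme, Liang, Elif}.
That is 4.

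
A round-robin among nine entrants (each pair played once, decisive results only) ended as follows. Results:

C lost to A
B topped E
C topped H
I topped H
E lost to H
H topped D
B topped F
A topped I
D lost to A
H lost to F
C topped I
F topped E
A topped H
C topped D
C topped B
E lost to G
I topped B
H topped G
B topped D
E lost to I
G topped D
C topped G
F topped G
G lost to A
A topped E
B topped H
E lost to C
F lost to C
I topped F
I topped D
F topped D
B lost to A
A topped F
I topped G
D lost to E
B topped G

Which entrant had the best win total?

A

Win totals: A 8, B 5, C 7, D 0, E 1, F 4, G 2, H 3, I 6.
A leads with 8 wins (next highest: 7).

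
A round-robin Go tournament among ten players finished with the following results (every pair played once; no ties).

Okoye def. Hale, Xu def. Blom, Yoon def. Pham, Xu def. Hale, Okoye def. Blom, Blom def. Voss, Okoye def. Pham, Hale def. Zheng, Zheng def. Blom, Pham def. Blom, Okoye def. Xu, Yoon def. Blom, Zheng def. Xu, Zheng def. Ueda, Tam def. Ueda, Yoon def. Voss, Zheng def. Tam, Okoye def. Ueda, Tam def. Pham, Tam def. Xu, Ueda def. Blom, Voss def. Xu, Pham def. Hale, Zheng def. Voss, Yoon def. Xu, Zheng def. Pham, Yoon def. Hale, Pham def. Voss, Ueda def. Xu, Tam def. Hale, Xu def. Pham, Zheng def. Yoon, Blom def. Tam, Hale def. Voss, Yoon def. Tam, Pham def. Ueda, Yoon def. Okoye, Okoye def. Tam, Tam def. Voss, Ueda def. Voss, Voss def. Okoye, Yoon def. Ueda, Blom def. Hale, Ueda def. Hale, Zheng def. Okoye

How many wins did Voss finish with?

2

Voss' results: beat Xu, Okoye; lost to Yoon, Pham, Tam, Ueda, Hale, Zheng, Blom.
That is 2 wins.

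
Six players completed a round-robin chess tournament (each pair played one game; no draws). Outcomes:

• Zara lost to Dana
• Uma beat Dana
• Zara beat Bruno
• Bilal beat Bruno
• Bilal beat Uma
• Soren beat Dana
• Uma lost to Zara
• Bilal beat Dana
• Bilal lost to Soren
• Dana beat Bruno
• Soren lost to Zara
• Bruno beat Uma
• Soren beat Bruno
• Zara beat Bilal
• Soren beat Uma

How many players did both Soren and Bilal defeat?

3

Soren beat: Dana, Uma, Bilal, Bruno.
Bilal beat: Dana, Uma, Bruno.
Both beat: Dana, Uma, Bruno — 3.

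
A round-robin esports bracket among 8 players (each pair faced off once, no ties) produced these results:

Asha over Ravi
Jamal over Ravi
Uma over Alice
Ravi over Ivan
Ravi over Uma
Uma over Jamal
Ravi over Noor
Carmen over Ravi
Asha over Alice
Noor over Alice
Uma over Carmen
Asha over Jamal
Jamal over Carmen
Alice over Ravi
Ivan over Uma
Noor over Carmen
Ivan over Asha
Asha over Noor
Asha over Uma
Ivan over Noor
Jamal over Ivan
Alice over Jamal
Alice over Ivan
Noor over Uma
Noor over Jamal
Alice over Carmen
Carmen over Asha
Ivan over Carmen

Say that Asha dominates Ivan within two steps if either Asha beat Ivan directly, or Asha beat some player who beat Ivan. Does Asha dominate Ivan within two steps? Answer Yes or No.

Asha did not beat Ivan directly.
Asha beat Noor, Jamal, Uma, Ravi, Alice. Of those, Jamal beat Ivan.

Yes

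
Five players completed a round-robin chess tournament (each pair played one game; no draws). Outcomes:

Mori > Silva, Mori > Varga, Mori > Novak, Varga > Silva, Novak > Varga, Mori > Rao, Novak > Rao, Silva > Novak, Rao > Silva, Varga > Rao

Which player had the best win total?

Win totals: Rao 1, Silva 1, Varga 2, Novak 2, Mori 4.
Mori leads with 4 wins (next highest: 2).

Mori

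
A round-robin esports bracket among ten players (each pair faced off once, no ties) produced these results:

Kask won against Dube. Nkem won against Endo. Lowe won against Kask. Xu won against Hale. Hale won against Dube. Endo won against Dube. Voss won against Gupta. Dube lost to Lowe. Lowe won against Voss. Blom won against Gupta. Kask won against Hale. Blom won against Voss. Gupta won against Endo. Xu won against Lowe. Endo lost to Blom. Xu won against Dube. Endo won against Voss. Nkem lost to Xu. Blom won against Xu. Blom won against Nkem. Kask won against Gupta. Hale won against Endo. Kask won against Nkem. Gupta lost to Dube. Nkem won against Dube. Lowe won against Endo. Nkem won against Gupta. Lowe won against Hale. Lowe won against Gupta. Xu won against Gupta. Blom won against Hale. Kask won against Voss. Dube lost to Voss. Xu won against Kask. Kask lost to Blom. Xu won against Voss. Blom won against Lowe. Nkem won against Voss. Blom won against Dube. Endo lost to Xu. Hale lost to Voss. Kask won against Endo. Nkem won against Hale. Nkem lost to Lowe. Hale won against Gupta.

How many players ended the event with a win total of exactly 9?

1

Win totals: Hale 3, Xu 8, Lowe 7, Endo 2, Voss 3, Nkem 5, Dube 1, Kask 6, Gupta 1, Blom 9.
Exactly 9: Blom — 1 player.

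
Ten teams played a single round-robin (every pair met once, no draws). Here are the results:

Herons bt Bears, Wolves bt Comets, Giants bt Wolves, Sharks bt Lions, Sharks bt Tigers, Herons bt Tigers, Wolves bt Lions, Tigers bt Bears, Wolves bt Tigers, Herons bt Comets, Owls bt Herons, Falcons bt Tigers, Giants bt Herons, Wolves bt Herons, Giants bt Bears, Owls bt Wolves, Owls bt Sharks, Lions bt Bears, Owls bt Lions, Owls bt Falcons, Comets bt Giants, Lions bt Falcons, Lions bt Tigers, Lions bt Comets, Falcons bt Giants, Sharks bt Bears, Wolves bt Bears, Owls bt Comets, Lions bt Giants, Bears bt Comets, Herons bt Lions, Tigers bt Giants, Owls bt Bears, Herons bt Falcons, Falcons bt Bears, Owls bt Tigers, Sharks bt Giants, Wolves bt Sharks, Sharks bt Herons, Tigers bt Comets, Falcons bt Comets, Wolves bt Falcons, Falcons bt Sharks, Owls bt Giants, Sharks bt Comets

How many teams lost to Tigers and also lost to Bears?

1

Tigers beat: Comets, Giants, Bears.
Bears beat: Comets.
Both beat: Comets — 1.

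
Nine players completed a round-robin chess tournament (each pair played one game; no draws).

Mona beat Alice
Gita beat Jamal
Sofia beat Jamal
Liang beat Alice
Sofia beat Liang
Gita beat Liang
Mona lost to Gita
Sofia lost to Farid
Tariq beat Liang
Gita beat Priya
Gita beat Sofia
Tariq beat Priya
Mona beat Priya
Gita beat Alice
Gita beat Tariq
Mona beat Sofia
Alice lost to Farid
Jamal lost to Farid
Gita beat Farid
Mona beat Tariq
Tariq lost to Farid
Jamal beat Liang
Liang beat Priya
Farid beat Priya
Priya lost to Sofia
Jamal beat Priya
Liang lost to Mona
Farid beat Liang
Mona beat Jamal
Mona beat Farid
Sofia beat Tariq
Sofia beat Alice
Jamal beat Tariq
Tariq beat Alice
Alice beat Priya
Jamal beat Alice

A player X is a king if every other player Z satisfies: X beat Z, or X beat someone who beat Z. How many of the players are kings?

Mona cannot reach Gita in two steps.
Jamal cannot reach Mona, Farid, Gita, Sofia in two steps.
Alice cannot reach Mona, Jamal, Liang, Farid, Tariq, Gita, Sofia in two steps.
Priya cannot reach Mona, Jamal, Alice, Liang, Farid, Tariq, Gita, Sofia in two steps.
Liang cannot reach Mona, Jamal, Farid, Tariq, Gita, Sofia in two steps.
Farid cannot reach Mona, Gita in two steps.
Tariq cannot reach Mona, Jamal, Farid, Gita, Sofia in two steps.
Gita reaches everyone (king).
Sofia cannot reach Mona, Farid, Gita in two steps.
Kings: Gita — 1.

1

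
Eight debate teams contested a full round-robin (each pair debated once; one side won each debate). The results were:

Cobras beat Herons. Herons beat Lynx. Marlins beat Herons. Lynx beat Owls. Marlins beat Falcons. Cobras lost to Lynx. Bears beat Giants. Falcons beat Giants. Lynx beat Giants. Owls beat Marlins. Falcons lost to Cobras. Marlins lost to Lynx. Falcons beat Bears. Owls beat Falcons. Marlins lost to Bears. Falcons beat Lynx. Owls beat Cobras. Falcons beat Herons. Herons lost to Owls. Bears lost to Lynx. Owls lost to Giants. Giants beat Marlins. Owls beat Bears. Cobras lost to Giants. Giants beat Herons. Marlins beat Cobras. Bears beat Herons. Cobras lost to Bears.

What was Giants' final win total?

4

Giants' results: beat Herons, Cobras, Owls, Marlins; lost to Falcons, Bears, Lynx.
That is 4 wins.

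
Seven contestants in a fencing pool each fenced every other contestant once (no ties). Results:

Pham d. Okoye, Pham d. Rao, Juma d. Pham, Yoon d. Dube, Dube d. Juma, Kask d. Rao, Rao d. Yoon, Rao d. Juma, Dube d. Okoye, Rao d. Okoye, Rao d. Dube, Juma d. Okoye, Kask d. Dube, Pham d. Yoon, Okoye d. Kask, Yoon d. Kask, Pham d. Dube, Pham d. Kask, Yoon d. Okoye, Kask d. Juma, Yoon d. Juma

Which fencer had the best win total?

Pham

Win totals: Rao 4, Juma 2, Dube 2, Kask 3, Yoon 4, Pham 5, Okoye 1.
Pham leads with 5 wins (next highest: 4).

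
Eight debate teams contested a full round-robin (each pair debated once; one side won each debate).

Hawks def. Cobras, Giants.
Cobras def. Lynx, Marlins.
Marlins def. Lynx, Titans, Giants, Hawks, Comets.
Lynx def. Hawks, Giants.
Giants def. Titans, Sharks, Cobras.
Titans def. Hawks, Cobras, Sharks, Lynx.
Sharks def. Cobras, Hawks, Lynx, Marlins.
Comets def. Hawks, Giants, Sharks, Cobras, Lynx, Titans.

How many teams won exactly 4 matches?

Win totals: Lynx 2, Titans 4, Sharks 4, Marlins 5, Cobras 2, Hawks 2, Giants 3, Comets 6.
Exactly 4: Titans, Sharks — 2 teams.

2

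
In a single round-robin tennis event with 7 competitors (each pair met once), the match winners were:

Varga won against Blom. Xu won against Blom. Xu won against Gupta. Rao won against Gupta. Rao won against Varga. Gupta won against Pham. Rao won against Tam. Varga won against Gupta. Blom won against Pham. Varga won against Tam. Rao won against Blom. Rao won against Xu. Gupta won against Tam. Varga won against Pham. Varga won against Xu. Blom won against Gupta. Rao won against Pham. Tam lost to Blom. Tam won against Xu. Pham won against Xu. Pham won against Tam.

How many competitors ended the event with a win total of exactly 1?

1

Win totals: Pham 2, Rao 6, Gupta 2, Blom 3, Tam 1, Varga 5, Xu 2.
Exactly 1: Tam — 1 competitor.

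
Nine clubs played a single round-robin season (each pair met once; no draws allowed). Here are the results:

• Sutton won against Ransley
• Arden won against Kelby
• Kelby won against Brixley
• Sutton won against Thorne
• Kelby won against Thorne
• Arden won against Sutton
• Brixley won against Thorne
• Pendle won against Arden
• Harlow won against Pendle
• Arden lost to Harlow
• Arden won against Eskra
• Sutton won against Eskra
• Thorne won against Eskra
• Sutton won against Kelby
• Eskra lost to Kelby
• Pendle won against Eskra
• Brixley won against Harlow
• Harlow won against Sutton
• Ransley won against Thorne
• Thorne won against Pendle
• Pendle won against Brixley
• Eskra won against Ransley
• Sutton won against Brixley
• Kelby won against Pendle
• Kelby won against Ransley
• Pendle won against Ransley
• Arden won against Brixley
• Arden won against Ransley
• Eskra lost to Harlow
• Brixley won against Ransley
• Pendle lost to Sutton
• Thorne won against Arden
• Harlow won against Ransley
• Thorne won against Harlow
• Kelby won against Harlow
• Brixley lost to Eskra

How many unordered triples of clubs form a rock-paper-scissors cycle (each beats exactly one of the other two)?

18

Win totals: Arden 5, Harlow 5, Kelby 6, Pendle 4, Eskra 2, Sutton 6, Thorne 4, Brixley 3, Ransley 1.
A club with w wins dominates both others in C(w,2) triples; summing gives 10 + 10 + 15 + 6 + 1 + 15 + 6 + 3 + 0 = 66 transitive triples.
Total triples C(9,3) = 84, so cyclic triples = 84 − 66 = 18.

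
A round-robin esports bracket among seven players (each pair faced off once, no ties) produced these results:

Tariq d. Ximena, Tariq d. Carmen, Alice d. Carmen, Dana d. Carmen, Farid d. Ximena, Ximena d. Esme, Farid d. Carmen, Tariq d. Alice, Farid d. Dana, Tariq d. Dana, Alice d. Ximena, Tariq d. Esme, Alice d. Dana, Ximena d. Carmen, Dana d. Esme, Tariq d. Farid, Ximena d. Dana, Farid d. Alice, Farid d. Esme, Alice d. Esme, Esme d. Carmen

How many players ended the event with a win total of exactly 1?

1

Win totals: Carmen 0, Farid 5, Alice 4, Tariq 6, Ximena 3, Dana 2, Esme 1.
Exactly 1: Esme — 1 player.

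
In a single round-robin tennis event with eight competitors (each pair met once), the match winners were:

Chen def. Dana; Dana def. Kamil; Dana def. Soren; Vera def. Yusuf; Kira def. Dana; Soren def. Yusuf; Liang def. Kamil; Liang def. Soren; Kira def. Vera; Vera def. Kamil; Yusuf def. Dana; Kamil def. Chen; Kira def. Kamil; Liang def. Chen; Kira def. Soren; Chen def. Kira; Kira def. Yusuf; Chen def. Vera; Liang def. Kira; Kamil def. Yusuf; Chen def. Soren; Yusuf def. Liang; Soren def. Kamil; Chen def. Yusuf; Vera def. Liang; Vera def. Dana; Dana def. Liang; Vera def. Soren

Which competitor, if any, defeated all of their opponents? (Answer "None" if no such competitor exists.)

Highest win total is Vera with 5 (out of 7 possible).
Vera lost to Chen, Kira, so no competitor went undefeated.

None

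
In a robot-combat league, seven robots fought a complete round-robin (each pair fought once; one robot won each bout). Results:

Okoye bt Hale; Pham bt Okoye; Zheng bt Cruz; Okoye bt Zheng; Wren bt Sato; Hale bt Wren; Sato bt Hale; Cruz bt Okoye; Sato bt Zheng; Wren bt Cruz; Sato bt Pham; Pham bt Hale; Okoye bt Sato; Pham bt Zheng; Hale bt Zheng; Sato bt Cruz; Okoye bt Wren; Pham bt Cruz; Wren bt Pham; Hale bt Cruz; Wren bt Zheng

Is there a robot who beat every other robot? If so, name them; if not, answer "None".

Highest win total is Wren with 4 (out of 6 possible).
Wren lost to Okoye, Hale, so no robot went undefeated.

None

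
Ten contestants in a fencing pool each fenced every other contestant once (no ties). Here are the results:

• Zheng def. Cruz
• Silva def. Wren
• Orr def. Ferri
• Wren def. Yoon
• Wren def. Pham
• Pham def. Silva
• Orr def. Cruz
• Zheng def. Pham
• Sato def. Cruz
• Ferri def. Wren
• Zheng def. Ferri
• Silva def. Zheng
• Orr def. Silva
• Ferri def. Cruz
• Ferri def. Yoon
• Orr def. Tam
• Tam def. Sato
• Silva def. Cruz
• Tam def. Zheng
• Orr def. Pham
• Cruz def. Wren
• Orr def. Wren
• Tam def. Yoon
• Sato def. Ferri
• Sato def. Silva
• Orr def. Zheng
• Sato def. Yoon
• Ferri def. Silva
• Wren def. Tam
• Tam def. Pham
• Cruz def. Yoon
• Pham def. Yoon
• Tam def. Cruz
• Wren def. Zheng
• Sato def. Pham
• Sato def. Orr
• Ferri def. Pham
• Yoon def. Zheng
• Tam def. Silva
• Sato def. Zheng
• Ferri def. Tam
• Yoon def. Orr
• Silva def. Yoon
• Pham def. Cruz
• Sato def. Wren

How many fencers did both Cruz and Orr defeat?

Cruz beat: Yoon, Wren.
Orr beat: Pham, Tam, Cruz, Silva, Zheng, Ferri, Wren.
Both beat: Wren — 1.

1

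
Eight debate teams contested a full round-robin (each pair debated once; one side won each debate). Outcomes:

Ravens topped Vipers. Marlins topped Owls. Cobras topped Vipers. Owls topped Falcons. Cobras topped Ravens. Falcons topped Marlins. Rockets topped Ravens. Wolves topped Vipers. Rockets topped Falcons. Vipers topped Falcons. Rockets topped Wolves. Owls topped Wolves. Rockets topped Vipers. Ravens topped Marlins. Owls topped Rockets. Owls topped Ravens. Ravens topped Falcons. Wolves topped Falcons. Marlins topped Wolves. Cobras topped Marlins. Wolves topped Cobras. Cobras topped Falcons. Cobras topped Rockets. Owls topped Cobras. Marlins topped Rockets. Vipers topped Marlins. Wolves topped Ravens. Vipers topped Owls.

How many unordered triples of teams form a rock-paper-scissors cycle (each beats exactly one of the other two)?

15

Win totals: Rockets 4, Marlins 3, Ravens 3, Wolves 4, Owls 5, Cobras 5, Vipers 3, Falcons 1.
A team with w wins dominates both others in C(w,2) triples; summing gives 6 + 3 + 3 + 6 + 10 + 10 + 3 + 0 = 41 transitive triples.
Total triples C(8,3) = 56, so cyclic triples = 56 − 41 = 15.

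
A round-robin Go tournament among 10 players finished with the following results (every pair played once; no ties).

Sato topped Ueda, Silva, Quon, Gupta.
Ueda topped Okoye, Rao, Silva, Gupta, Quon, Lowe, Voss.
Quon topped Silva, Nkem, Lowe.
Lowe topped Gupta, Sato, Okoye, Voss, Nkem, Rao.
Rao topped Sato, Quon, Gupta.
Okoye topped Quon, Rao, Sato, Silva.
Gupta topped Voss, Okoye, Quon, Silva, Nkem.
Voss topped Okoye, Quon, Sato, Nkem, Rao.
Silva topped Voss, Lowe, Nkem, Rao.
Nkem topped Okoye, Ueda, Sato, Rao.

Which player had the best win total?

Win totals: Voss 5, Sato 4, Okoye 4, Ueda 7, Lowe 6, Silva 4, Nkem 4, Gupta 5, Rao 3, Quon 3.
Ueda leads with 7 wins (next highest: 6).

Ueda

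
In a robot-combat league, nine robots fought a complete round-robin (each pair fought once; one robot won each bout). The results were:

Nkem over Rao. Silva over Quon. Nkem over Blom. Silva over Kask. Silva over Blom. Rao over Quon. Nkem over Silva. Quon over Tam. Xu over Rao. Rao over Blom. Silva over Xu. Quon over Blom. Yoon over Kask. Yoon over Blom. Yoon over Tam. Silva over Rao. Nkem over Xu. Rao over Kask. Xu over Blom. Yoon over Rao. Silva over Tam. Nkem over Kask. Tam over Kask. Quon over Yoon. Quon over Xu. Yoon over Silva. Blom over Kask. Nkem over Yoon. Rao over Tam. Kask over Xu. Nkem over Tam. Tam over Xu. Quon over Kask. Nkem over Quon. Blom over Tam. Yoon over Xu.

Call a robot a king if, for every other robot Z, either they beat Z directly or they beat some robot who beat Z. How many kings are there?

1

Yoon cannot reach Nkem in two steps.
Silva cannot reach Nkem in two steps.
Tam cannot reach Yoon, Silva, Quon, Nkem in two steps.
Rao cannot reach Silva, Nkem in two steps.
Quon cannot reach Nkem in two steps.
Xu cannot reach Yoon, Silva, Nkem in two steps.
Kask cannot reach Yoon, Silva, Tam, Quon, Nkem in two steps.
Blom cannot reach Yoon, Silva, Rao, Quon, Nkem in two steps.
Nkem reaches everyone (king).
Kings: Nkem — 1.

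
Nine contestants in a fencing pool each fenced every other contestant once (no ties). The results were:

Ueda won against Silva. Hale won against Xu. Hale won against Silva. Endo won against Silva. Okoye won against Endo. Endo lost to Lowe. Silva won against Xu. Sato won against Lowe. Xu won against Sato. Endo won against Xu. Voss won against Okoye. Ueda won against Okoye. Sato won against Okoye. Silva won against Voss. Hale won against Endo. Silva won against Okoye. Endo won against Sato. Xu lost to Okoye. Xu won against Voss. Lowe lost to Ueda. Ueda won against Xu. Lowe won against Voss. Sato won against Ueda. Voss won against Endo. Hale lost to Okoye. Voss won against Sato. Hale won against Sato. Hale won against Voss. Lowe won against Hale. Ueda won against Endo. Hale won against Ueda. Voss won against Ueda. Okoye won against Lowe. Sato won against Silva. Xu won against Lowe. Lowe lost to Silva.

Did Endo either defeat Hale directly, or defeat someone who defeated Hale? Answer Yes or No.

No

Endo did not beat Hale directly.
Endo beat Silva, Xu, Sato, but each of them lost to Hale. No two-step path.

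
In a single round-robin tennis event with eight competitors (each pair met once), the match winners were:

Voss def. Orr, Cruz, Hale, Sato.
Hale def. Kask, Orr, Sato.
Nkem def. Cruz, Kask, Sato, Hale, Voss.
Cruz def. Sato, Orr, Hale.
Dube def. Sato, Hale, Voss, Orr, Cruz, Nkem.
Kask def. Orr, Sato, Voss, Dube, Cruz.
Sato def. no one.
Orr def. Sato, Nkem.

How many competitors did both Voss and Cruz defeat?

3

Voss beat: Cruz, Orr, Sato, Hale.
Cruz beat: Orr, Sato, Hale.
Both beat: Orr, Sato, Hale — 3.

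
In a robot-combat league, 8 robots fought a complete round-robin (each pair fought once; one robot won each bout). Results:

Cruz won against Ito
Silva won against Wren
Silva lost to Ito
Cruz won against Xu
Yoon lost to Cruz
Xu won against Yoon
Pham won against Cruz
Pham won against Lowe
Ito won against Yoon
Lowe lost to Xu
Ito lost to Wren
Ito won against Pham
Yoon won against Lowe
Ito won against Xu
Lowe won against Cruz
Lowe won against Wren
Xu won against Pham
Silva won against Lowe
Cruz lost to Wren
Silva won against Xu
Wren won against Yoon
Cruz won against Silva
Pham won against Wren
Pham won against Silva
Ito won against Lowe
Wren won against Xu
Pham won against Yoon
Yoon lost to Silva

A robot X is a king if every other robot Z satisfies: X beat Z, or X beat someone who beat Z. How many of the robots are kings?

5

Lowe cannot reach Pham in two steps.
Cruz reaches everyone (king).
Pham reaches everyone (king).
Wren reaches everyone (king).
Yoon cannot reach Pham, Xu, Ito, Silva in two steps.
Xu cannot reach Ito in two steps.
Ito reaches everyone (king).
Silva reaches everyone (king).
Kings: Cruz, Pham, Wren, Ito, Silva — 5.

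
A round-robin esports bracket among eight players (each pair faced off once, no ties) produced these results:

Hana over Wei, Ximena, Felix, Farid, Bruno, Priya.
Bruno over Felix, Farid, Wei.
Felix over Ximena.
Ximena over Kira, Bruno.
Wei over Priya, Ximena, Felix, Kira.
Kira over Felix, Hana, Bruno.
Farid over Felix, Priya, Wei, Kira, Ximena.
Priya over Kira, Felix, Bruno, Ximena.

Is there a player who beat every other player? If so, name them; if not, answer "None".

None

Highest win total is Hana with 6 (out of 7 possible).
Hana lost to Kira, so no player went undefeated.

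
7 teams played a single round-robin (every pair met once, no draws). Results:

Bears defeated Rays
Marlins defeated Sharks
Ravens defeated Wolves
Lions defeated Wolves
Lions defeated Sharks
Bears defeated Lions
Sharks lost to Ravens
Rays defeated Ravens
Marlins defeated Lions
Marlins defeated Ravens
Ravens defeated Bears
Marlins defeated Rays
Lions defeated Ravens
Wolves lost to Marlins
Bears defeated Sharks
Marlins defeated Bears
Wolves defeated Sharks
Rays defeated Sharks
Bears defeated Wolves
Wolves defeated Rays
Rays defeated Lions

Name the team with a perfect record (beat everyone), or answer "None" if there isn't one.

Marlins

Marlins has 6 wins out of 6 opponents — a perfect record.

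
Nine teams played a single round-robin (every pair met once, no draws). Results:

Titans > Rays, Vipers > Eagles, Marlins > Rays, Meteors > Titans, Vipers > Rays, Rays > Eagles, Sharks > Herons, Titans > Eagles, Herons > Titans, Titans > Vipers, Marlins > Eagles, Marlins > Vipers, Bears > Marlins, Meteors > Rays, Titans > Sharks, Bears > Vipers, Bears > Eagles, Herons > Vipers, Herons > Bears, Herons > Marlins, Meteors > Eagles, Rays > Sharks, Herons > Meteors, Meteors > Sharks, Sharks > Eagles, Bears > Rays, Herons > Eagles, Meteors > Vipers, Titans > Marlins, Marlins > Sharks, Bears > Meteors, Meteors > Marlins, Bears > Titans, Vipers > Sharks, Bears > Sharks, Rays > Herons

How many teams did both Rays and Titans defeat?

Rays beat: Sharks, Herons, Eagles.
Titans beat: Sharks, Vipers, Rays, Eagles, Marlins.
Both beat: Sharks, Eagles — 2.

2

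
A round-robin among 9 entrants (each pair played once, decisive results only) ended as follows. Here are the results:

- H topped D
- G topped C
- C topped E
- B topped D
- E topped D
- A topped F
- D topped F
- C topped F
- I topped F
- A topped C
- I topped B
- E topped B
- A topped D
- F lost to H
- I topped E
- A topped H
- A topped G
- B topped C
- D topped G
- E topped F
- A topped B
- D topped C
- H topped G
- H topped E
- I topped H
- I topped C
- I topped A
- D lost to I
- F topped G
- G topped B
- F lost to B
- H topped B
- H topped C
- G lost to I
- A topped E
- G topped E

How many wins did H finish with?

H's results: beat B, C, D, E, F, G; lost to A, I.
That is 6 wins.

6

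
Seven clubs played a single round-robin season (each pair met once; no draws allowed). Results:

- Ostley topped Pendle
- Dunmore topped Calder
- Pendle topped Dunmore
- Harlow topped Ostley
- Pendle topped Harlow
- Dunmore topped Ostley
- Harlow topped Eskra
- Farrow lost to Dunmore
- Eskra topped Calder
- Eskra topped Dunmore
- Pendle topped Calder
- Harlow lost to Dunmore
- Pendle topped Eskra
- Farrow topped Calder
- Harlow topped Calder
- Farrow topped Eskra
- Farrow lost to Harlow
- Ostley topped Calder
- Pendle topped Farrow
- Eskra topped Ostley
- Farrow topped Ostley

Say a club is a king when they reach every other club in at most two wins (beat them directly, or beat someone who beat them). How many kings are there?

Eskra reaches everyone (king).
Farrow cannot reach Harlow in two steps.
Ostley reaches everyone (king).
Pendle reaches everyone (king).
Harlow reaches everyone (king).
Dunmore reaches everyone (king).
Calder cannot reach Eskra, Farrow, Ostley, Pendle, Harlow, Dunmore in two steps.
Kings: Eskra, Ostley, Pendle, Harlow, Dunmore — 5.

5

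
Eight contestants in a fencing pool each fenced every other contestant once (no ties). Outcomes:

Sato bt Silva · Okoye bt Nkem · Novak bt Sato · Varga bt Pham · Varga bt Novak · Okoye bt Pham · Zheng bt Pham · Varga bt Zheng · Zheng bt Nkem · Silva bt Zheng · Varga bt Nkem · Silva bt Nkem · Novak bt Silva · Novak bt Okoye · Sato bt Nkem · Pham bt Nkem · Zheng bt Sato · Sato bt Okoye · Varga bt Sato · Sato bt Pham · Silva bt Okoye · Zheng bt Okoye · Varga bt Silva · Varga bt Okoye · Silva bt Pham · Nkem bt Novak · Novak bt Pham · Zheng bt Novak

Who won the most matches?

Varga

Win totals: Pham 1, Silva 4, Sato 4, Varga 7, Zheng 5, Okoye 2, Nkem 1, Novak 4.
Varga leads with 7 wins (next highest: 5).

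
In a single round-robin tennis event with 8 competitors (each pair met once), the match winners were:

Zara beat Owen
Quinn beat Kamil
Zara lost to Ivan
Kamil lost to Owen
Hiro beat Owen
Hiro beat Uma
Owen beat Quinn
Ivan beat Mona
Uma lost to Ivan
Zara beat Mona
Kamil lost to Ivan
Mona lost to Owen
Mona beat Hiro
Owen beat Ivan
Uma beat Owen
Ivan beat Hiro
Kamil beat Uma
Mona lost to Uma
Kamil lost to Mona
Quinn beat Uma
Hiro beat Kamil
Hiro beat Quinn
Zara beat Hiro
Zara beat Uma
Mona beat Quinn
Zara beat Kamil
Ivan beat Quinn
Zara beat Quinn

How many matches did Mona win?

3

Mona's results: beat Quinn, Kamil, Hiro; lost to Zara, Owen, Ivan, Uma.
That is 3 wins.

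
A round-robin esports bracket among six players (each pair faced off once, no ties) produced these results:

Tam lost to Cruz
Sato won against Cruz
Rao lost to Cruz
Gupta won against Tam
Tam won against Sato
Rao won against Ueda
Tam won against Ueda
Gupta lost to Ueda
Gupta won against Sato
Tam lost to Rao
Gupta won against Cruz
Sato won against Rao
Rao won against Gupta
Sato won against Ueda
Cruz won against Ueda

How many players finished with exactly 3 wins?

4

Win totals: Ueda 1, Cruz 3, Rao 3, Sato 3, Tam 2, Gupta 3.
Exactly 3: Cruz, Rao, Sato, Gupta — 4 players.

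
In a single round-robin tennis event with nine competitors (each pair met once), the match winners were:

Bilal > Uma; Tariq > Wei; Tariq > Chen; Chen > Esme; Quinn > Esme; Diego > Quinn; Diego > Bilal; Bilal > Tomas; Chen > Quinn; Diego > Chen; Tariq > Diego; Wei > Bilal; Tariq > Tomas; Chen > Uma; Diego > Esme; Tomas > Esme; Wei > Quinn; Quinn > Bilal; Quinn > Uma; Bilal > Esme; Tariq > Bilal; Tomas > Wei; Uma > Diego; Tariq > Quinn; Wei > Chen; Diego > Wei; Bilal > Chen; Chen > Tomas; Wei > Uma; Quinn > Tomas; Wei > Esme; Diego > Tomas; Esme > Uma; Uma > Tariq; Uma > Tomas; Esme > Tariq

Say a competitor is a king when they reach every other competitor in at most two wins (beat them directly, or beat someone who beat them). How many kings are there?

Quinn reaches everyone (king).
Chen reaches everyone (king).
Uma reaches everyone (king).
Bilal reaches everyone (king).
Esme reaches everyone (king).
Tomas cannot reach Diego in two steps.
Tariq reaches everyone (king).
Diego reaches everyone (king).
Wei reaches everyone (king).
Kings: Quinn, Chen, Uma, Bilal, Esme, Tariq, Diego, Wei — 8.

8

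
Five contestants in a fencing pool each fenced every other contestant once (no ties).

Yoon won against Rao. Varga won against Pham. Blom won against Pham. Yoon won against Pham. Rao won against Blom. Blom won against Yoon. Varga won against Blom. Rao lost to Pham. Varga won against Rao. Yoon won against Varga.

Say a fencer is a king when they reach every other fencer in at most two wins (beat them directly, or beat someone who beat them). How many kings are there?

Rao cannot reach Varga in two steps.
Varga reaches everyone (king).
Yoon reaches everyone (king).
Pham cannot reach Varga, Yoon in two steps.
Blom reaches everyone (king).
Kings: Varga, Yoon, Blom — 3.

3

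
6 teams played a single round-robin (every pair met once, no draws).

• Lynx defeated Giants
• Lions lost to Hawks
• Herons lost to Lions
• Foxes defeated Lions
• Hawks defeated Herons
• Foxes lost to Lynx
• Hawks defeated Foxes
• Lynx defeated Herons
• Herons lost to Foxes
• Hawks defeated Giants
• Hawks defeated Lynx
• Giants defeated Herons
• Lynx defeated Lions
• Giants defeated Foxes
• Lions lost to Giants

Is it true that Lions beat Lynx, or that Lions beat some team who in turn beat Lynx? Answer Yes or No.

Lions did not beat Lynx directly.
Lions beat Herons, but each of them lost to Lynx. No two-step path.

No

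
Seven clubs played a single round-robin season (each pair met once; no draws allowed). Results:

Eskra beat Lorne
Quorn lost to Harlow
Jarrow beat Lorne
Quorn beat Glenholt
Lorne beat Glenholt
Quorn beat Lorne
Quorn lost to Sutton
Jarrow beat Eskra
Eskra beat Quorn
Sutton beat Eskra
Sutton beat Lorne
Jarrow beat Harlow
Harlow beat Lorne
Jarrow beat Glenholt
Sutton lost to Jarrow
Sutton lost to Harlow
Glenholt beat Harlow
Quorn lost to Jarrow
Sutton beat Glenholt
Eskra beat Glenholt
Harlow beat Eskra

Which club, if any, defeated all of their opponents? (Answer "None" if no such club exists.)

Jarrow has 6 wins out of 6 opponents — a perfect record.

Jarrow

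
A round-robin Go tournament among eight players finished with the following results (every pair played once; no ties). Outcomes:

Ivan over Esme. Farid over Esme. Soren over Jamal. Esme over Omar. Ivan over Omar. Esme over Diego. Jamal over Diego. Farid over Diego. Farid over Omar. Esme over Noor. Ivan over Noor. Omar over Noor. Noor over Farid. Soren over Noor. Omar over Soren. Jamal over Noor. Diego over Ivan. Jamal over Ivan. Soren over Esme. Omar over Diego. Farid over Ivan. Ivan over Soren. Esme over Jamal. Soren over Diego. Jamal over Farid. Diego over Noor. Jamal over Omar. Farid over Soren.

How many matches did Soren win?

4

Soren's results: beat Jamal, Noor, Esme, Diego; lost to Omar, Farid, Ivan.
That is 4 wins.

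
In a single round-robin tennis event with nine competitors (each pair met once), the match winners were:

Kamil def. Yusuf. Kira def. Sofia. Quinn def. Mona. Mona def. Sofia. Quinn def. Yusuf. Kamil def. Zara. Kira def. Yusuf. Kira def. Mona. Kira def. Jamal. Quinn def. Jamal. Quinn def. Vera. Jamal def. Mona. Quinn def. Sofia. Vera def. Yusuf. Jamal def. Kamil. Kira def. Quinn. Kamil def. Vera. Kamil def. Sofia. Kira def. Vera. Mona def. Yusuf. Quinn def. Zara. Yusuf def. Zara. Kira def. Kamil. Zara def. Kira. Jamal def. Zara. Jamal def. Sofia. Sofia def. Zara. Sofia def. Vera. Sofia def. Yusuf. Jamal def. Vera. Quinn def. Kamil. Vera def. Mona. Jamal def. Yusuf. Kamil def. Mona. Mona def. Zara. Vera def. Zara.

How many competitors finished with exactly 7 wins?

Win totals: Kira 7, Yusuf 1, Mona 3, Zara 1, Kamil 5, Vera 3, Sofia 3, Quinn 7, Jamal 6.
Exactly 7: Kira, Quinn — 2 competitors.

2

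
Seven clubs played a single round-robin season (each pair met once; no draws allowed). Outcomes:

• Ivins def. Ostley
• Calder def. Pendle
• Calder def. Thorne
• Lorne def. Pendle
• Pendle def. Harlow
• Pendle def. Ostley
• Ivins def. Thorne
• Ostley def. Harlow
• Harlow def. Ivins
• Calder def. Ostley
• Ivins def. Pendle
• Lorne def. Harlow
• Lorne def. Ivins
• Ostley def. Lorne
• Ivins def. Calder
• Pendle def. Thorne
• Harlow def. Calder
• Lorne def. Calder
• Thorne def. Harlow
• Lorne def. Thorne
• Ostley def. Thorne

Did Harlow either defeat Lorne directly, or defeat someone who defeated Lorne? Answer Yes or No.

No

Harlow did not beat Lorne directly.
Harlow beat Ivins, Calder, but each of them lost to Lorne. No two-step path.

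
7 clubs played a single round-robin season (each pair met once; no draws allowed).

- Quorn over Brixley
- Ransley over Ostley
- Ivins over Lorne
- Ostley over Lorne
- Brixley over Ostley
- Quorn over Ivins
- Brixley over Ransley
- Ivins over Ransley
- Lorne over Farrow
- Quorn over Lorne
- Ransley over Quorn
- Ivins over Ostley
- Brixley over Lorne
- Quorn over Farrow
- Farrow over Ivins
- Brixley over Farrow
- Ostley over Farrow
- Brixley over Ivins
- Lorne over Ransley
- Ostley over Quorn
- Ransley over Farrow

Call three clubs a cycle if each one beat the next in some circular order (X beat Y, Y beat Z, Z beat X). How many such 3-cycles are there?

Win totals: Quorn 4, Ivins 3, Farrow 1, Lorne 2, Brixley 5, Ransley 3, Ostley 3.
A club with w wins dominates both others in C(w,2) triples; summing gives 6 + 3 + 0 + 1 + 10 + 3 + 3 = 26 transitive triples.
Total triples C(7,3) = 35, so cyclic triples = 35 − 26 = 9.

9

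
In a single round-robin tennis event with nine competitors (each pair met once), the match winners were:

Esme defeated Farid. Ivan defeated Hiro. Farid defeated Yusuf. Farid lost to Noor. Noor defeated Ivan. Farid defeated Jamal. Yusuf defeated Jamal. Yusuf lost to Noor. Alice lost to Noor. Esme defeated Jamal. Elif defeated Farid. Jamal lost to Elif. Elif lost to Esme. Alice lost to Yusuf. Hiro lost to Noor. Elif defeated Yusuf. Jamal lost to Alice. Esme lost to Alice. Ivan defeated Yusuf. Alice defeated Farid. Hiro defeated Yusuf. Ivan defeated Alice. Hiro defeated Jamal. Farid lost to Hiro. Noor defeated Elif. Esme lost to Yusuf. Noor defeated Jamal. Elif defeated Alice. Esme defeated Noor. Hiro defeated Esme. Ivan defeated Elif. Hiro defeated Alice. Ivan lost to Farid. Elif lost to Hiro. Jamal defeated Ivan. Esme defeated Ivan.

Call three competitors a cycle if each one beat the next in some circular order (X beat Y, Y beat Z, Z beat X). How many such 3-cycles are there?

17

Win totals: Hiro 6, Yusuf 3, Ivan 4, Noor 7, Alice 3, Farid 3, Jamal 1, Elif 4, Esme 5.
A competitor with w wins dominates both others in C(w,2) triples; summing gives 15 + 3 + 6 + 21 + 3 + 3 + 0 + 6 + 10 = 67 transitive triples.
Total triples C(9,3) = 84, so cyclic triples = 84 − 67 = 17.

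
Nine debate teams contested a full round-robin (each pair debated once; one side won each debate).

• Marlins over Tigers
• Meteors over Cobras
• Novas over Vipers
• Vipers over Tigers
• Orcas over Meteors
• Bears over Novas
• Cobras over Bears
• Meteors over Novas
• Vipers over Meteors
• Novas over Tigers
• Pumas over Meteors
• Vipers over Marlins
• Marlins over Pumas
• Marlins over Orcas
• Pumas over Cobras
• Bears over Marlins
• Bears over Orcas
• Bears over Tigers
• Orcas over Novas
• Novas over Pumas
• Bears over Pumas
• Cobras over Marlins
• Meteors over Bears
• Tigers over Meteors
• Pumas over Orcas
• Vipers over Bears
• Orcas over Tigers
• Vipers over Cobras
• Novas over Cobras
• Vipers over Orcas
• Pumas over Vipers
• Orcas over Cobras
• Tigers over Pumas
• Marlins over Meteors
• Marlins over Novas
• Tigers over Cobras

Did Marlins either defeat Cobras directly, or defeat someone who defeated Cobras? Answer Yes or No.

Yes

Marlins did not beat Cobras directly.
Marlins beat Pumas, Orcas, Tigers, Novas, Meteors. Of those, Pumas beat Cobras.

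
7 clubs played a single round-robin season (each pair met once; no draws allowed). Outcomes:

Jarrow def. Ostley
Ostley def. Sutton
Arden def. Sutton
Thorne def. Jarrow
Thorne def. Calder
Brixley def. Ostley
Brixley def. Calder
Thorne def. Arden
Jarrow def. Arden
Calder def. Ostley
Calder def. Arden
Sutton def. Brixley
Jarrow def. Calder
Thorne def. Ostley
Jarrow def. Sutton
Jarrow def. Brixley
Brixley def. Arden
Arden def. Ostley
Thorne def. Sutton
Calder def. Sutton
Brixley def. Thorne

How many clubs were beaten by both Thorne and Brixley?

Thorne beat: Arden, Ostley, Jarrow, Sutton, Calder.
Brixley beat: Arden, Ostley, Thorne, Calder.
Both beat: Arden, Ostley, Calder — 3.

3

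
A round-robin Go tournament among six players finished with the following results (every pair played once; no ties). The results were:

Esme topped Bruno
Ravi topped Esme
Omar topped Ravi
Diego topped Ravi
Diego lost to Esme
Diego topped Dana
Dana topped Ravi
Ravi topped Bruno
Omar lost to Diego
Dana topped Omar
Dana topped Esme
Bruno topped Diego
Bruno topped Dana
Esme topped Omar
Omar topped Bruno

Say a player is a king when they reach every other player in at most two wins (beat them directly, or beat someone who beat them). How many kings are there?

Omar reaches everyone (king).
Diego reaches everyone (king).
Dana reaches everyone (king).
Esme reaches everyone (king).
Ravi reaches everyone (king).
Bruno reaches everyone (king).
Kings: Omar, Diego, Dana, Esme, Ravi, Bruno — 6.

6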